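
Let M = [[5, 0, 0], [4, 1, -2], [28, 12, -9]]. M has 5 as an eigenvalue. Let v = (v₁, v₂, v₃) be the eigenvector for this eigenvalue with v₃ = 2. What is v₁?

M − 5I = [[0, 0, 0], [4, -4, -2], [28, 12, -14]].
Solving (M − 5I)v = 0 gives the eigenspace spanned by (1, 0, 2).
With v₃ = 2, v = (1, 0, 2), so v₁ = 1.

1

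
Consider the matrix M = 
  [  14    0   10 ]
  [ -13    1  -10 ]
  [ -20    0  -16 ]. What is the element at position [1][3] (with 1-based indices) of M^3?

280

Characteristic polynomial: t^3 + t^2 - 26t + 24 = (t - 4)(t - 1)(t + 6), so the eigenvalues are -6, 1, 4.
t=-6: eigenvector (1, -1, -2).
t=1: eigenvector (0, 1, 0).
t=4: eigenvector (1, -1, -1).
P = [[1, 0, 1], [-1, 1, -1], [-2, 0, -1]], D = diag(-6, 1, 4), P⁻¹ = [[-1, 0, -1], [1, 1, 0], [2, 0, 1]].
M³ = P·diag(-216, 1, 64)·P⁻¹ = [[344, 0, 280], [-343, 1, -280], [-560, 0, -496]].
The requested entry is 280.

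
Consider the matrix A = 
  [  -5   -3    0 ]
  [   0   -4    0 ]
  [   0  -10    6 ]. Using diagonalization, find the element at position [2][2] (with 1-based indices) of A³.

Characteristic polynomial: r^3 + 3r^2 - 34r - 120 = (r - 6)(r + 4)(r + 5), so the eigenvalues are -5, -4, 6.
r=-4: eigenvector (-3, 1, 1).
r=-5: eigenvector (1, 0, 0).
r=6: eigenvector (0, 0, 1).
P = [[-3, 1, 0], [1, 0, 0], [1, 0, 1]], D = diag(-4, -5, 6), P⁻¹ = [[0, 1, 0], [1, 3, 0], [0, -1, 1]].
A³ = P·diag(-64, -125, 216)·P⁻¹ = [[-125, -183, 0], [0, -64, 0], [0, -280, 216]].
The requested entry is -64.

-64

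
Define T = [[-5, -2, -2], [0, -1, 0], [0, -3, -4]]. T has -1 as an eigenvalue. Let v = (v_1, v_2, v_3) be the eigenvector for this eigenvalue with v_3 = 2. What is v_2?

-2

T + 1I = [[-4, -2, -2], [0, 0, 0], [0, -3, -3]].
Solving (T + 1I)v = 0 gives the eigenspace spanned by (0, -2, 2).
With v_3 = 2, v = (0, -2, 2), so v_2 = -2.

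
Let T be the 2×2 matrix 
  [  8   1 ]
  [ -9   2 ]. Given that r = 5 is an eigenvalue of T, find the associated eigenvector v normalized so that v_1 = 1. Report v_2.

-3

T − 5I = [[3, 1], [-9, -3]].
Solving (T − 5I)v = 0 gives the eigenspace spanned by (1, -3).
With v_1 = 1, v = (1, -3), so v_2 = -3.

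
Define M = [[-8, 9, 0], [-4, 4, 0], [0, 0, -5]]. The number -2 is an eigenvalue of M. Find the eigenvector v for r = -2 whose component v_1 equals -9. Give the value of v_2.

M + 2I = [[-6, 9, 0], [-4, 6, 0], [0, 0, -3]].
Solving (M + 2I)v = 0 gives the eigenspace spanned by (-9, -6, 0).
With v_1 = -9, v = (-9, -6, 0), so v_2 = -6.

-6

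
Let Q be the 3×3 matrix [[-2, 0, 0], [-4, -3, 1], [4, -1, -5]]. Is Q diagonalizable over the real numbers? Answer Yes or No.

No

Characteristic polynomial: p(λ) = λ^3 + 10λ^2 + 32λ + 32 = (λ + 2)(λ + 4)^2.
λ = -4 has algebraic multiplicity 2; rank(Q + 4I) = 2, so geometric multiplicity = 1.
Geometric multiplicity < algebraic multiplicity, so Q is not diagonalizable.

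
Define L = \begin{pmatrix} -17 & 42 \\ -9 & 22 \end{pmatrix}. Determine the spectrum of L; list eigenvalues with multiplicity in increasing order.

Characteristic polynomial: p(μ) = μ^2 - 5μ + 4 = (μ - 4)(μ - 1).
Roots (with multiplicity): 1, 4.

1, 4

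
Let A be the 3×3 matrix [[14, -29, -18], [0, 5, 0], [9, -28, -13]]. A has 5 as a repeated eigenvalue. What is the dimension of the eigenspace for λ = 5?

A − 5I = [[9, -29, -18], [0, 0, 0], [9, -28, -18]].
This matrix has rank 2, so its null space has dimension 3 − 2 = 1.

1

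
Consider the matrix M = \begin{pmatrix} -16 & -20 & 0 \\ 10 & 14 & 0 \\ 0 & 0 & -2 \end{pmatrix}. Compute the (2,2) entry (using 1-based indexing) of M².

Characteristic polynomial: s^3 + 4s^2 - 20s - 48 = (s - 4)(s + 2)(s + 6), so the eigenvalues are -6, -2, 4.
s=-6: eigenvector (2, -1, 0).
s=4: eigenvector (1, -1, 0).
s=-2: eigenvector (0, 0, 1).
P = [[2, 1, 0], [-1, -1, 0], [0, 0, 1]], D = diag(-6, 4, -2), P⁻¹ = [[1, 1, 0], [-1, -2, 0], [0, 0, 1]].
M² = P·diag(36, 16, 4)·P⁻¹ = [[56, 40, 0], [-20, -4, 0], [0, 0, 4]].
The requested entry is -4.

-4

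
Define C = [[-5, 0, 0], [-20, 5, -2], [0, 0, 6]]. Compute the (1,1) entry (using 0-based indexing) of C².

25

Characteristic polynomial: s^3 - 6s^2 - 25s + 150 = (s - 6)(s - 5)(s + 5), so the eigenvalues are -5, 5, 6.
s=-5: eigenvector (1, 2, 0).
s=5: eigenvector (0, 1, 0).
s=6: eigenvector (0, -2, 1).
P = [[1, 0, 0], [2, 1, -2], [0, 0, 1]], D = diag(-5, 5, 6), P⁻¹ = [[1, 0, 0], [-2, 1, 2], [0, 0, 1]].
C² = P·diag(25, 25, 36)·P⁻¹ = [[25, 0, 0], [0, 25, -22], [0, 0, 36]].
The requested entry is 25.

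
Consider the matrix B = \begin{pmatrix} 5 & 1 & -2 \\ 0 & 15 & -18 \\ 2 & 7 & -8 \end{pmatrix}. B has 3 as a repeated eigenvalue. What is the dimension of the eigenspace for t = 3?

1

B − 3I = [[2, 1, -2], [0, 12, -18], [2, 7, -11]].
This matrix has rank 2, so its null space has dimension 3 − 2 = 1.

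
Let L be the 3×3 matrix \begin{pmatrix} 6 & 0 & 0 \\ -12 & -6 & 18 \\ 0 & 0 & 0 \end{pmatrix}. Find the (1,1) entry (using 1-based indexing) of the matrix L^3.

216

Characteristic polynomial: λ^3 - 36λ = λ(λ - 6)(λ + 6), so the eigenvalues are -6, 0, 6.
λ=6: eigenvector (1, -1, 0).
λ=-6: eigenvector (0, 1, 0).
λ=0: eigenvector (0, 3, 1).
P = [[1, 0, 0], [-1, 1, 3], [0, 0, 1]], D = diag(6, -6, 0), P⁻¹ = [[1, 0, 0], [1, 1, -3], [0, 0, 1]].
L³ = P·diag(216, -216, 0)·P⁻¹ = [[216, 0, 0], [-432, -216, 648], [0, 0, 0]].
The requested entry is 216.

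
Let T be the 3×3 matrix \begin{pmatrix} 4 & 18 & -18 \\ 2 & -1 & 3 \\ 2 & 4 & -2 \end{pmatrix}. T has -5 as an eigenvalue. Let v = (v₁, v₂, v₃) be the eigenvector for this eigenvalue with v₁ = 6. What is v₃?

0

T + 5I = [[9, 18, -18], [2, 4, 3], [2, 4, 3]].
Solving (T + 5I)v = 0 gives the eigenspace spanned by (6, -3, 0).
With v₁ = 6, v = (6, -3, 0), so v₃ = 0.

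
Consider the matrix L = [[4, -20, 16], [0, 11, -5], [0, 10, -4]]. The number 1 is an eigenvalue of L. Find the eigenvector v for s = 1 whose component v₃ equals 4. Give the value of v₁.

-8

L − 1I = [[3, -20, 16], [0, 10, -5], [0, 10, -5]].
Solving (L − 1I)v = 0 gives the eigenspace spanned by (-8, 2, 4).
With v₃ = 4, v = (-8, 2, 4), so v₁ = -8.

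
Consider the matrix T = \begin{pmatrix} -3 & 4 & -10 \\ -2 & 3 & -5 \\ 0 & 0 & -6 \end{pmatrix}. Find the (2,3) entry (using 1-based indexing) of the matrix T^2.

Characteristic polynomial: λ^3 + 6λ^2 - λ - 6 = (λ - 1)(λ + 1)(λ + 6), so the eigenvalues are -6, -1, 1.
λ=1: eigenvector (-1, -1, 0).
λ=-6: eigenvector (2, 1, 1).
λ=-1: eigenvector (-2, -1, 0).
P = [[-1, 2, -2], [-1, 1, -1], [0, 1, 0]], D = diag(1, -6, -1), P⁻¹ = [[1, -2, 0], [0, 0, 1], [-1, 1, 1]].
T² = P·diag(1, 36, 1)·P⁻¹ = [[1, 0, 70], [0, 1, 35], [0, 0, 36]].
The requested entry is 35.

35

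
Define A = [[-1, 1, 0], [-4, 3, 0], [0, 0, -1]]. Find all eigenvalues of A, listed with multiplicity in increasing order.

-1, 1, 1

Characteristic polynomial: p(μ) = μ^3 - μ^2 - μ + 1 = (μ - 1)^2(μ + 1).
Roots (with multiplicity): -1, 1, 1.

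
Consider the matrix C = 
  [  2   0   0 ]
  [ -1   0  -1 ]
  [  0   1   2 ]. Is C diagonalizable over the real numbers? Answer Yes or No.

No

Characteristic polynomial: p(λ) = λ^3 - 4λ^2 + 5λ - 2 = (λ - 2)(λ - 1)^2.
λ = 1 has algebraic multiplicity 2; rank(C − 1I) = 2, so geometric multiplicity = 1.
Geometric multiplicity < algebraic multiplicity, so C is not diagonalizable.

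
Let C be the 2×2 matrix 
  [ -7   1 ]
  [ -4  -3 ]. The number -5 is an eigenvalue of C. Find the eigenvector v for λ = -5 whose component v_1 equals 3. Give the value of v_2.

C + 5I = [[-2, 1], [-4, 2]].
Solving (C + 5I)v = 0 gives the eigenspace spanned by (3, 6).
With v_1 = 3, v = (3, 6), so v_2 = 6.

6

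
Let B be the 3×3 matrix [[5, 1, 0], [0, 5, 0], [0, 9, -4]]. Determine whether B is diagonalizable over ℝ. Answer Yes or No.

Characteristic polynomial: p(λ) = λ^3 - 6λ^2 - 15λ + 100 = (λ - 5)^2(λ + 4).
λ = 5 has algebraic multiplicity 2; rank(B − 5I) = 2, so geometric multiplicity = 1.
Geometric multiplicity < algebraic multiplicity, so B is not diagonalizable.

No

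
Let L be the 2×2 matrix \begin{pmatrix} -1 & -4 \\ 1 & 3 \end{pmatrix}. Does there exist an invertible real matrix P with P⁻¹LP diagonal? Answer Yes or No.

Characteristic polynomial: p(t) = t^2 - 2t + 1 = (t - 1)^2.
t = 1 has algebraic multiplicity 2; rank(L − 1I) = 1, so geometric multiplicity = 1.
Geometric multiplicity < algebraic multiplicity, so L is not diagonalizable.

No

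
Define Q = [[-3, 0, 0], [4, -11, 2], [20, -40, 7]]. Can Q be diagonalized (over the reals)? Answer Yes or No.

Yes

Characteristic polynomial: p(s) = s^3 + 7s^2 + 15s + 9 = (s + 1)(s + 3)^2.
s = -3 has algebraic multiplicity 2; rank(Q + 3I) = 1, so geometric multiplicity = 2.
Every eigenvalue has geometric = algebraic multiplicity, so Q is diagonalizable.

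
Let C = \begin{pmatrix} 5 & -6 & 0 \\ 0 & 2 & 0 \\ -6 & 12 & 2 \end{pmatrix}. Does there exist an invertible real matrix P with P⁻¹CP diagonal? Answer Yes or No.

Yes

Characteristic polynomial: p(r) = r^3 - 9r^2 + 24r - 20 = (r - 5)(r - 2)^2.
r = 2 has algebraic multiplicity 2; rank(C − 2I) = 1, so geometric multiplicity = 2.
Every eigenvalue has geometric = algebraic multiplicity, so C is diagonalizable.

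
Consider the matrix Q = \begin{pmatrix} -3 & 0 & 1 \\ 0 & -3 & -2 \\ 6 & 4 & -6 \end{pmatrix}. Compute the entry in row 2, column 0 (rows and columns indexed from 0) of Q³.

366

Characteristic polynomial: λ^3 + 12λ^2 + 47λ + 60 = (λ + 3)(λ + 4)(λ + 5), so the eigenvalues are -5, -4, -3.
λ=-5: eigenvector (-1, 2, 2).
λ=-3: eigenvector (2, -3, 0).
λ=-4: eigenvector (-1, 2, 1).
P = [[-1, 2, -1], [2, -3, 2], [2, 0, 1]], D = diag(-5, -3, -4), P⁻¹ = [[-3, -2, 1], [2, 1, 0], [6, 4, -1]].
Q³ = P·diag(-125, -27, -64)·P⁻¹ = [[-99, -48, 61], [144, 69, -122], [366, 244, -186]].
The requested entry is 366.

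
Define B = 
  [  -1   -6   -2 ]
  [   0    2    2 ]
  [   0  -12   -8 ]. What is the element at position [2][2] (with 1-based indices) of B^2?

-20

Characteristic polynomial: s^3 + 7s^2 + 14s + 8 = (s + 1)(s + 2)(s + 4), so the eigenvalues are -4, -2, -1.
s=-1: eigenvector (1, 0, 0).
s=-4: eigenvector (0, 1, -3).
s=-2: eigenvector (2, 1, -2).
P = [[1, 0, 2], [0, 1, 1], [0, -3, -2]], D = diag(-1, -4, -2), P⁻¹ = [[1, -6, -2], [0, -2, -1], [0, 3, 1]].
B² = P·diag(1, 16, 4)·P⁻¹ = [[1, 18, 6], [0, -20, -12], [0, 72, 40]].
The requested entry is -20.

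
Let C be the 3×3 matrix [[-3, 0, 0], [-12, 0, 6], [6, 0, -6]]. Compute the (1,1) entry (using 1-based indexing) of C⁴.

81

Characteristic polynomial: s^3 + 9s^2 + 18s = s(s + 3)(s + 6), so the eigenvalues are -6, -3, 0.
s=-3: eigenvector (1, 0, 2).
s=0: eigenvector (0, 1, 0).
s=-6: eigenvector (0, -1, 1).
P = [[1, 0, 0], [0, 1, -1], [2, 0, 1]], D = diag(-3, 0, -6), P⁻¹ = [[1, 0, 0], [-2, 1, 1], [-2, 0, 1]].
C⁴ = P·diag(81, 0, 1296)·P⁻¹ = [[81, 0, 0], [2592, 0, -1296], [-2430, 0, 1296]].
The requested entry is 81.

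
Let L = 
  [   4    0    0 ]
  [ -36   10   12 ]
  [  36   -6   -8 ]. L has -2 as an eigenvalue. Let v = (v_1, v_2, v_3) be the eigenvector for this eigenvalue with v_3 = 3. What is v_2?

-3

L + 2I = [[6, 0, 0], [-36, 12, 12], [36, -6, -6]].
Solving (L + 2I)v = 0 gives the eigenspace spanned by (0, -3, 3).
With v_3 = 3, v = (0, -3, 3), so v_2 = -3.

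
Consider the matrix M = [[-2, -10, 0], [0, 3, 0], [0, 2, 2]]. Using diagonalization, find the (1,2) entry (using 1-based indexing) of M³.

Characteristic polynomial: s^3 - 3s^2 - 4s + 12 = (s - 3)(s - 2)(s + 2), so the eigenvalues are -2, 2, 3.
s=2: eigenvector (0, 0, 1).
s=3: eigenvector (-2, 1, 2).
s=-2: eigenvector (1, 0, 0).
P = [[0, -2, 1], [0, 1, 0], [1, 2, 0]], D = diag(2, 3, -2), P⁻¹ = [[0, -2, 1], [0, 1, 0], [1, 2, 0]].
M³ = P·diag(8, 27, -8)·P⁻¹ = [[-8, -70, 0], [0, 27, 0], [0, 38, 8]].
The requested entry is -70.

-70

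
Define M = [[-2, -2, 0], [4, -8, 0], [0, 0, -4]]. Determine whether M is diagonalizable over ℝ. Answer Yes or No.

Characteristic polynomial: p(μ) = μ^3 + 14μ^2 + 64μ + 96 = (μ + 4)^2(μ + 6).
μ = -4 has algebraic multiplicity 2; rank(M + 4I) = 1, so geometric multiplicity = 2.
Every eigenvalue has geometric = algebraic multiplicity, so M is diagonalizable.

Yes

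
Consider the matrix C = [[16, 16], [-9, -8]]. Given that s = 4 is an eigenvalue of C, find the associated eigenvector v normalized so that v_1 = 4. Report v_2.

-3

C − 4I = [[12, 16], [-9, -12]].
Solving (C − 4I)v = 0 gives the eigenspace spanned by (4, -3).
With v_1 = 4, v = (4, -3), so v_2 = -3.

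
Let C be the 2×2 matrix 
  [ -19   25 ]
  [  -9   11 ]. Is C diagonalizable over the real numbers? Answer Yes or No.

No

Characteristic polynomial: p(s) = s^2 + 8s + 16 = (s + 4)^2.
s = -4 has algebraic multiplicity 2; rank(C + 4I) = 1, so geometric multiplicity = 1.
Geometric multiplicity < algebraic multiplicity, so C is not diagonalizable.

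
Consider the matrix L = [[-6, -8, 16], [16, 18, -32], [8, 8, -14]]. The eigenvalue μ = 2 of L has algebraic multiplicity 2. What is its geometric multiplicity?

2

L − 2I = [[-8, -8, 16], [16, 16, -32], [8, 8, -16]].
This matrix has rank 1, so its null space has dimension 3 − 1 = 2.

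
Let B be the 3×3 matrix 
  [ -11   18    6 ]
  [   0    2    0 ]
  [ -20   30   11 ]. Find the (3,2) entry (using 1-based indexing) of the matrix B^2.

30

Characteristic polynomial: s^3 - 2s^2 - s + 2 = (s - 2)(s - 1)(s + 1), so the eigenvalues are -1, 1, 2.
s=1: eigenvector (1, 0, 2).
s=2: eigenvector (6, 1, 10).
s=-1: eigenvector (-3, 0, -5).
P = [[1, 6, -3], [0, 1, 0], [2, 10, -5]], D = diag(1, 2, -1), P⁻¹ = [[-5, 0, 3], [0, 1, 0], [-2, 2, 1]].
B² = P·diag(1, 4, 1)·P⁻¹ = [[1, 18, 0], [0, 4, 0], [0, 30, 1]].
The requested entry is 30.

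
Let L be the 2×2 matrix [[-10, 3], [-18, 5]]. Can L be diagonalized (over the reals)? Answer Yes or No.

Characteristic polynomial: p(s) = s^2 + 5s + 4 = (s + 1)(s + 4).
All 2 eigenvalues are distinct, so L is diagonalizable.

Yes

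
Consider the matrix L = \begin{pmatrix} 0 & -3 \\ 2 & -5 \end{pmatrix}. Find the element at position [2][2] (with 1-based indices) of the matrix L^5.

-665

Characteristic polynomial: t^2 + 5t + 6 = (t + 2)(t + 3), so the eigenvalues are -3, -2.
t=-3: eigenvector (1, 1).
t=-2: eigenvector (-3, -2).
P = [[1, -3], [1, -2]], D = diag(-3, -2), P⁻¹ = [[-2, 3], [-1, 1]].
L⁵ = P·diag(-243, -32)·P⁻¹ = [[390, -633], [422, -665]].
The requested entry is -665.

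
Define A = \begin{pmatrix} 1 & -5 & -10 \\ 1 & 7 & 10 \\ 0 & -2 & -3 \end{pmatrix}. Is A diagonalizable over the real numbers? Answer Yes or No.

Characteristic polynomial: p(r) = r^3 - 5r^2 + 8r - 4 = (r - 2)^2(r - 1).
r = 2 has algebraic multiplicity 2; rank(A − 2I) = 2, so geometric multiplicity = 1.
Geometric multiplicity < algebraic multiplicity, so A is not diagonalizable.

No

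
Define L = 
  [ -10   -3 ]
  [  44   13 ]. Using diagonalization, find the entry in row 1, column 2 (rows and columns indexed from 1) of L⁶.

Characteristic polynomial: t^2 - 3t + 2 = (t - 2)(t - 1), so the eigenvalues are 1, 2.
t=2: eigenvector (1, -4).
t=1: eigenvector (3, -11).
P = [[1, 3], [-4, -11]], D = diag(2, 1), P⁻¹ = [[-11, -3], [4, 1]].
L⁶ = P·diag(64, 1)·P⁻¹ = [[-692, -189], [2772, 757]].
The requested entry is -189.

-189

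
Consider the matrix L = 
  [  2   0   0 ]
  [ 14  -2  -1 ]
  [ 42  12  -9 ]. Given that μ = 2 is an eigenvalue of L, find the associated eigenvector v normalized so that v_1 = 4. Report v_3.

24

L − 2I = [[0, 0, 0], [14, -4, -1], [42, 12, -11]].
Solving (L − 2I)v = 0 gives the eigenspace spanned by (4, 8, 24).
With v_1 = 4, v = (4, 8, 24), so v_3 = 24.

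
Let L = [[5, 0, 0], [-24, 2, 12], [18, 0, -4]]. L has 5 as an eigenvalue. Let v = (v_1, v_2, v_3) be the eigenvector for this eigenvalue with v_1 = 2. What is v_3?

L − 5I = [[0, 0, 0], [-24, -3, 12], [18, 0, -9]].
Solving (L − 5I)v = 0 gives the eigenspace spanned by (2, 0, 4).
With v_1 = 2, v = (2, 0, 4), so v_3 = 4.

4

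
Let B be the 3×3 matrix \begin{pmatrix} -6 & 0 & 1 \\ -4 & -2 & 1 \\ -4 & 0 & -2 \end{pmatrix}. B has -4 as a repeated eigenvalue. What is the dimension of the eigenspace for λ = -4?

1

B + 4I = [[-2, 0, 1], [-4, 2, 1], [-4, 0, 2]].
This matrix has rank 2, so its null space has dimension 3 − 2 = 1.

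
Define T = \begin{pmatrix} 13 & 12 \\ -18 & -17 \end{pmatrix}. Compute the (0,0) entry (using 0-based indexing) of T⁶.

-31247

Characteristic polynomial: λ^2 + 4λ - 5 = (λ - 1)(λ + 5), so the eigenvalues are -5, 1.
λ=1: eigenvector (-1, 1).
λ=-5: eigenvector (-2, 3).
P = [[-1, -2], [1, 3]], D = diag(1, -5), P⁻¹ = [[-3, -2], [1, 1]].
T⁶ = P·diag(1, 15625)·P⁻¹ = [[-31247, -31248], [46872, 46873]].
The requested entry is -31247.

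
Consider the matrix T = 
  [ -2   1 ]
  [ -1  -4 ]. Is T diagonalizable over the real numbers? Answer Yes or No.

Characteristic polynomial: p(r) = r^2 + 6r + 9 = (r + 3)^2.
r = -3 has algebraic multiplicity 2; rank(T + 3I) = 1, so geometric multiplicity = 1.
Geometric multiplicity < algebraic multiplicity, so T is not diagonalizable.

No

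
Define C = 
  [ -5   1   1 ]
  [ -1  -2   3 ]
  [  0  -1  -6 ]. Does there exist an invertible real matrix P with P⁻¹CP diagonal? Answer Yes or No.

No

Characteristic polynomial: p(s) = s^3 + 13s^2 + 56s + 80 = (s + 4)^2(s + 5).
s = -4 has algebraic multiplicity 2; rank(C + 4I) = 2, so geometric multiplicity = 1.
Geometric multiplicity < algebraic multiplicity, so C is not diagonalizable.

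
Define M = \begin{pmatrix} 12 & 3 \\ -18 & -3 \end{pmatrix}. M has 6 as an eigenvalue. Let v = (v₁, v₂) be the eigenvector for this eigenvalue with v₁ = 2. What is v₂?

-4

M − 6I = [[6, 3], [-18, -9]].
Solving (M − 6I)v = 0 gives the eigenspace spanned by (2, -4).
With v₁ = 2, v = (2, -4), so v₂ = -4.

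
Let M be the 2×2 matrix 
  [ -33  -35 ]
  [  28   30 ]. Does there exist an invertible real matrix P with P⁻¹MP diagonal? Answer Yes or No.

Characteristic polynomial: p(s) = s^2 + 3s - 10 = (s - 2)(s + 5).
All 2 eigenvalues are distinct, so M is diagonalizable.

Yes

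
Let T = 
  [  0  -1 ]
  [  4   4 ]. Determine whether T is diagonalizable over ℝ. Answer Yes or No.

Characteristic polynomial: p(λ) = λ^2 - 4λ + 4 = (λ - 2)^2.
λ = 2 has algebraic multiplicity 2; rank(T − 2I) = 1, so geometric multiplicity = 1.
Geometric multiplicity < algebraic multiplicity, so T is not diagonalizable.

No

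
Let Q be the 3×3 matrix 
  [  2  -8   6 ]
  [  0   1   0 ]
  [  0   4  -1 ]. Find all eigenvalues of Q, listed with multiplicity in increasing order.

-1, 1, 2

Characteristic polynomial: p(t) = t^3 - 2t^2 - t + 2 = (t - 2)(t - 1)(t + 1).
Roots (with multiplicity): -1, 1, 2.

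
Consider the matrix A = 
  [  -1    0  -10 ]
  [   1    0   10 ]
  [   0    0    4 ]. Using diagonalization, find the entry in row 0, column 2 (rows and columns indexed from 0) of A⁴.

Characteristic polynomial: r^3 - 3r^2 - 4r = r(r - 4)(r + 1), so the eigenvalues are -1, 0, 4.
r=-1: eigenvector (1, -1, 0).
r=0: eigenvector (0, 1, 0).
r=4: eigenvector (-2, 2, 1).
P = [[1, 0, -2], [-1, 1, 2], [0, 0, 1]], D = diag(-1, 0, 4), P⁻¹ = [[1, 0, 2], [1, 1, 0], [0, 0, 1]].
A⁴ = P·diag(1, 0, 256)·P⁻¹ = [[1, 0, -510], [-1, 0, 510], [0, 0, 256]].
The requested entry is -510.

-510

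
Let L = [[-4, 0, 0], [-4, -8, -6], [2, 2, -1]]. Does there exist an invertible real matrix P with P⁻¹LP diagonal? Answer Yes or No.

Characteristic polynomial: p(r) = r^3 + 13r^2 + 56r + 80 = (r + 4)^2(r + 5).
r = -4 has algebraic multiplicity 2; rank(L + 4I) = 1, so geometric multiplicity = 2.
Every eigenvalue has geometric = algebraic multiplicity, so L is diagonalizable.

Yes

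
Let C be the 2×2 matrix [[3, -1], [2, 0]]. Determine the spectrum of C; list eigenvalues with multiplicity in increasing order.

Characteristic polynomial: p(λ) = λ^2 - 3λ + 2 = (λ - 2)(λ - 1).
Roots (with multiplicity): 1, 2.

1, 2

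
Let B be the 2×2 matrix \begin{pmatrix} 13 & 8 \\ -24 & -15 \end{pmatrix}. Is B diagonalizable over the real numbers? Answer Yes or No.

Characteristic polynomial: p(r) = r^2 + 2r - 3 = (r - 1)(r + 3).
All 2 eigenvalues are distinct, so B is diagonalizable.

Yes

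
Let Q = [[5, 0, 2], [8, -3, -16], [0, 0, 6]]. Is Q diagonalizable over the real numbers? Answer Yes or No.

Yes

Characteristic polynomial: p(μ) = μ^3 - 8μ^2 - 3μ + 90 = (μ - 6)(μ - 5)(μ + 3).
All 3 eigenvalues are distinct, so Q is diagonalizable.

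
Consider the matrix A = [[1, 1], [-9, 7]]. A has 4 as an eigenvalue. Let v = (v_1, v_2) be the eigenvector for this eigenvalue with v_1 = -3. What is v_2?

-9

A − 4I = [[-3, 1], [-9, 3]].
Solving (A − 4I)v = 0 gives the eigenspace spanned by (-3, -9).
With v_1 = -3, v = (-3, -9), so v_2 = -9.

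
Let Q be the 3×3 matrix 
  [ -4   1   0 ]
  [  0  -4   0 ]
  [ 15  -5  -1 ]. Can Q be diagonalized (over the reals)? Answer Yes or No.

No

Characteristic polynomial: p(μ) = μ^3 + 9μ^2 + 24μ + 16 = (μ + 1)(μ + 4)^2.
μ = -4 has algebraic multiplicity 2; rank(Q + 4I) = 2, so geometric multiplicity = 1.
Geometric multiplicity < algebraic multiplicity, so Q is not diagonalizable.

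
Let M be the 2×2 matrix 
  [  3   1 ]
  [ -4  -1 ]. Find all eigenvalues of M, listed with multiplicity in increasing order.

Characteristic polynomial: p(r) = r^2 - 2r + 1 = (r - 1)^2.
Roots (with multiplicity): 1, 1.

1, 1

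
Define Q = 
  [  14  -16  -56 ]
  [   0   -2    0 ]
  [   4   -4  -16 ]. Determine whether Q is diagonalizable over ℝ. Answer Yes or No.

Characteristic polynomial: p(r) = r^3 + 4r^2 + 4r = r(r + 2)^2.
r = -2 has algebraic multiplicity 2; rank(Q + 2I) = 1, so geometric multiplicity = 2.
Every eigenvalue has geometric = algebraic multiplicity, so Q is diagonalizable.

Yes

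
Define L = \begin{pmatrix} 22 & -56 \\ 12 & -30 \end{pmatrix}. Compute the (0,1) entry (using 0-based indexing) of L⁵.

-108416

Characteristic polynomial: μ^2 + 8μ + 12 = (μ + 2)(μ + 6), so the eigenvalues are -6, -2.
μ=-6: eigenvector (2, 1).
μ=-2: eigenvector (7, 3).
P = [[2, 7], [1, 3]], D = diag(-6, -2), P⁻¹ = [[-3, 7], [1, -2]].
L⁵ = P·diag(-7776, -32)·P⁻¹ = [[46432, -108416], [23232, -54240]].
The requested entry is -108416.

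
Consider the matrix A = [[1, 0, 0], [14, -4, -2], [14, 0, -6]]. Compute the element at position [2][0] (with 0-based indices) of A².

Characteristic polynomial: s^3 + 9s^2 + 14s - 24 = (s - 1)(s + 4)(s + 6), so the eigenvalues are -6, -4, 1.
s=-6: eigenvector (0, 1, 1).
s=-4: eigenvector (0, 1, 0).
s=1: eigenvector (1, 2, 2).
P = [[0, 0, 1], [1, 1, 2], [1, 0, 2]], D = diag(-6, -4, 1), P⁻¹ = [[-2, 0, 1], [0, 1, -1], [1, 0, 0]].
A² = P·diag(36, 16, 1)·P⁻¹ = [[1, 0, 0], [-70, 16, 20], [-70, 0, 36]].
The requested entry is -70.

-70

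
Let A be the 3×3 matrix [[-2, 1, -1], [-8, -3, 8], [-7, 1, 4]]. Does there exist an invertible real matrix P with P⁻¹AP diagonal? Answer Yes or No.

No

Characteristic polynomial: p(λ) = λ^3 + λ^2 - 21λ - 45 = (λ - 5)(λ + 3)^2.
λ = -3 has algebraic multiplicity 2; rank(A + 3I) = 2, so geometric multiplicity = 1.
Geometric multiplicity < algebraic multiplicity, so A is not diagonalizable.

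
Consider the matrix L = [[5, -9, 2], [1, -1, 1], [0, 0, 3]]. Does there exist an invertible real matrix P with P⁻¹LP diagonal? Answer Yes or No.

Characteristic polynomial: p(μ) = μ^3 - 7μ^2 + 16μ - 12 = (μ - 3)(μ - 2)^2.
μ = 2 has algebraic multiplicity 2; rank(L − 2I) = 2, so geometric multiplicity = 1.
Geometric multiplicity < algebraic multiplicity, so L is not diagonalizable.

No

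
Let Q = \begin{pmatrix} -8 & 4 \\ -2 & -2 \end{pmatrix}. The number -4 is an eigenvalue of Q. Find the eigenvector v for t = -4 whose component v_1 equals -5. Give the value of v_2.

-5

Q + 4I = [[-4, 4], [-2, 2]].
Solving (Q + 4I)v = 0 gives the eigenspace spanned by (-5, -5).
With v_1 = -5, v = (-5, -5), so v_2 = -5.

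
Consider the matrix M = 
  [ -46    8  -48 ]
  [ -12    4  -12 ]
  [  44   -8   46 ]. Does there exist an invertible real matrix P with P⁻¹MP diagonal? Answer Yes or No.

Yes

Characteristic polynomial: p(λ) = λ^3 - 4λ^2 - 4λ + 16 = (λ - 4)(λ - 2)(λ + 2).
All 3 eigenvalues are distinct, so M is diagonalizable.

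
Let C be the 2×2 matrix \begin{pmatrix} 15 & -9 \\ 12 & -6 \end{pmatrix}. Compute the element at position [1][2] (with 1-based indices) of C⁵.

Characteristic polynomial: μ^2 - 9μ + 18 = (μ - 6)(μ - 3), so the eigenvalues are 3, 6.
μ=3: eigenvector (3, 4).
μ=6: eigenvector (1, 1).
P = [[3, 1], [4, 1]], D = diag(3, 6), P⁻¹ = [[-1, 1], [4, -3]].
C⁵ = P·diag(243, 7776)·P⁻¹ = [[30375, -22599], [30132, -22356]].
The requested entry is -22599.

-22599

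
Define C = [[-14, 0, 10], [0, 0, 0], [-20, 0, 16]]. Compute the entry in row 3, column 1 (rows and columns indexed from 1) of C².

Characteristic polynomial: s^3 - 2s^2 - 24s = s(s - 6)(s + 4), so the eigenvalues are -4, 0, 6.
s=6: eigenvector (1, 0, 2).
s=0: eigenvector (0, 1, 0).
s=-4: eigenvector (-1, 0, -1).
P = [[1, 0, -1], [0, 1, 0], [2, 0, -1]], D = diag(6, 0, -4), P⁻¹ = [[-1, 0, 1], [0, 1, 0], [-2, 0, 1]].
C² = P·diag(36, 0, 16)·P⁻¹ = [[-4, 0, 20], [0, 0, 0], [-40, 0, 56]].
The requested entry is -40.

-40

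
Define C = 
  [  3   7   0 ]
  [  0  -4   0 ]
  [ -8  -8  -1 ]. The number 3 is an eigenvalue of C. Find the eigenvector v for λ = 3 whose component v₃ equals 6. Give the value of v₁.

-3

C − 3I = [[0, 7, 0], [0, -7, 0], [-8, -8, -4]].
Solving (C − 3I)v = 0 gives the eigenspace spanned by (-3, 0, 6).
With v₃ = 6, v = (-3, 0, 6), so v₁ = -3.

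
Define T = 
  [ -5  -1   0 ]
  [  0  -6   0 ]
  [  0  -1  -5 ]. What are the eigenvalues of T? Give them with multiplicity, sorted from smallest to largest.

Characteristic polynomial: p(r) = r^3 + 16r^2 + 85r + 150 = (r + 5)^2(r + 6).
Roots (with multiplicity): -6, -5, -5.

-6, -5, -5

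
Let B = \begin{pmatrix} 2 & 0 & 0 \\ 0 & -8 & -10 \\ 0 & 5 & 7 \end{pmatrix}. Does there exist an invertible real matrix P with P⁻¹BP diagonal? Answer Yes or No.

Yes

Characteristic polynomial: p(μ) = μ^3 - μ^2 - 8μ + 12 = (μ - 2)^2(μ + 3).
μ = 2 has algebraic multiplicity 2; rank(B − 2I) = 1, so geometric multiplicity = 2.
Every eigenvalue has geometric = algebraic multiplicity, so B is diagonalizable.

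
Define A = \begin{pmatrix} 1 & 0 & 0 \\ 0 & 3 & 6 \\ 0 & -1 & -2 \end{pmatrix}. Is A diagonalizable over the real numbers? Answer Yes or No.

Yes

Characteristic polynomial: p(r) = r^3 - 2r^2 + r = r(r - 1)^2.
r = 1 has algebraic multiplicity 2; rank(A − 1I) = 1, so geometric multiplicity = 2.
Every eigenvalue has geometric = algebraic multiplicity, so A is diagonalizable.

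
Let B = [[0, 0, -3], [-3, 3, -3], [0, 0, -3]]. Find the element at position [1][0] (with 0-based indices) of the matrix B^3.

-27

Characteristic polynomial: λ^3 - 9λ = λ(λ - 3)(λ + 3), so the eigenvalues are -3, 0, 3.
λ=0: eigenvector (1, 1, 0).
λ=3: eigenvector (0, 1, 0).
λ=-3: eigenvector (1, 1, 1).
P = [[1, 0, 1], [1, 1, 1], [0, 0, 1]], D = diag(0, 3, -3), P⁻¹ = [[1, 0, -1], [-1, 1, 0], [0, 0, 1]].
B³ = P·diag(0, 27, -27)·P⁻¹ = [[0, 0, -27], [-27, 27, -27], [0, 0, -27]].
The requested entry is -27.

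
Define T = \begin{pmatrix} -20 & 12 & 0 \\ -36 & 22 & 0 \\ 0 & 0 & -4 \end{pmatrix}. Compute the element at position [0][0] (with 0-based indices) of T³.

Characteristic polynomial: λ^3 + 2λ^2 - 16λ - 32 = (λ - 4)(λ + 2)(λ + 4), so the eigenvalues are -4, -2, 4.
λ=4: eigenvector (1, 2, 0).
λ=-2: eigenvector (-2, -3, 0).
λ=-4: eigenvector (0, 0, 1).
P = [[1, -2, 0], [2, -3, 0], [0, 0, 1]], D = diag(4, -2, -4), P⁻¹ = [[-3, 2, 0], [-2, 1, 0], [0, 0, 1]].
T³ = P·diag(64, -8, -64)·P⁻¹ = [[-224, 144, 0], [-432, 280, 0], [0, 0, -64]].
The requested entry is -224.

-224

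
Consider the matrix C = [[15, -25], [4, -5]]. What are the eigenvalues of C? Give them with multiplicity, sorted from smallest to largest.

5, 5

Characteristic polynomial: p(s) = s^2 - 10s + 25 = (s - 5)^2.
Roots (with multiplicity): 5, 5.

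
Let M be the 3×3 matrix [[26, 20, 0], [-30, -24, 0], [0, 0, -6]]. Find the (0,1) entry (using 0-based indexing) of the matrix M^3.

Characteristic polynomial: t^3 + 4t^2 - 36t - 144 = (t - 6)(t + 4)(t + 6), so the eigenvalues are -6, -4, 6.
t=6: eigenvector (1, -1, 0).
t=-4: eigenvector (-2, 3, 0).
t=-6: eigenvector (0, 0, 1).
P = [[1, -2, 0], [-1, 3, 0], [0, 0, 1]], D = diag(6, -4, -6), P⁻¹ = [[3, 2, 0], [1, 1, 0], [0, 0, 1]].
M³ = P·diag(216, -64, -216)·P⁻¹ = [[776, 560, 0], [-840, -624, 0], [0, 0, -216]].
The requested entry is 560.

560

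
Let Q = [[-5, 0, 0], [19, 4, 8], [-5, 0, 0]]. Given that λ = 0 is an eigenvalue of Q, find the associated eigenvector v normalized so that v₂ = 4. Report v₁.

0

Q = [[-5, 0, 0], [19, 4, 8], [-5, 0, 0]].
Solving (Q)v = 0 gives the eigenspace spanned by (0, 4, -2).
With v₂ = 4, v = (0, 4, -2), so v₁ = 0.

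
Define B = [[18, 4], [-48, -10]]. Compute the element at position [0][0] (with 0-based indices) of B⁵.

Characteristic polynomial: t^2 - 8t + 12 = (t - 6)(t - 2), so the eigenvalues are 2, 6.
t=2: eigenvector (-1, 4).
t=6: eigenvector (1, -3).
P = [[-1, 1], [4, -3]], D = diag(2, 6), P⁻¹ = [[3, 1], [4, 1]].
B⁵ = P·diag(32, 7776)·P⁻¹ = [[31008, 7744], [-92928, -23200]].
The requested entry is 31008.

31008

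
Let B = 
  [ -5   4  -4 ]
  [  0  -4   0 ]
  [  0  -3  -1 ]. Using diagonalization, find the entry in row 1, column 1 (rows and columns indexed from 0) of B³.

Characteristic polynomial: μ^3 + 10μ^2 + 29μ + 20 = (μ + 1)(μ + 4)(μ + 5), so the eigenvalues are -5, -4, -1.
μ=-5: eigenvector (1, 0, 0).
μ=-1: eigenvector (-1, 0, 1).
μ=-4: eigenvector (0, 1, 1).
P = [[1, -1, 0], [0, 0, 1], [0, 1, 1]], D = diag(-5, -1, -4), P⁻¹ = [[1, -1, 1], [0, -1, 1], [0, 1, 0]].
B³ = P·diag(-125, -1, -64)·P⁻¹ = [[-125, 124, -124], [0, -64, 0], [0, -63, -1]].
The requested entry is -64.

-64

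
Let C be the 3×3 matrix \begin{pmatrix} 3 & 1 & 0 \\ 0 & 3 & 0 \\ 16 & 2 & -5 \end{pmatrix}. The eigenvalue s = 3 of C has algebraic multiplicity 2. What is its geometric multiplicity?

C − 3I = [[0, 1, 0], [0, 0, 0], [16, 2, -8]].
This matrix has rank 2, so its null space has dimension 3 − 2 = 1.

1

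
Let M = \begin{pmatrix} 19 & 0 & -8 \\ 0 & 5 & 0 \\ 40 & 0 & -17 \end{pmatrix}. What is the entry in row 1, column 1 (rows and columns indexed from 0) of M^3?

Characteristic polynomial: μ^3 - 7μ^2 + 7μ + 15 = (μ - 5)(μ - 3)(μ + 1), so the eigenvalues are -1, 3, 5.
μ=3: eigenvector (1, 0, 2).
μ=-1: eigenvector (2, 0, 5).
μ=5: eigenvector (0, 1, 0).
P = [[1, 2, 0], [0, 0, 1], [2, 5, 0]], D = diag(3, -1, 5), P⁻¹ = [[5, 0, -2], [-2, 0, 1], [0, 1, 0]].
M³ = P·diag(27, -1, 125)·P⁻¹ = [[139, 0, -56], [0, 125, 0], [280, 0, -113]].
The requested entry is 125.

125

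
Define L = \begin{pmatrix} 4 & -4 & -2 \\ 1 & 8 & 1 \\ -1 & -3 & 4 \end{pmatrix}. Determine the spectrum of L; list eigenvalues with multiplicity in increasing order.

5, 5, 6

Characteristic polynomial: p(s) = s^3 - 16s^2 + 85s - 150 = (s - 6)(s - 5)^2.
Roots (with multiplicity): 5, 5, 6.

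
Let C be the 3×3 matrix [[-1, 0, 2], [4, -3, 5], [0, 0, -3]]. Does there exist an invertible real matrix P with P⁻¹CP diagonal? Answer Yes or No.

Characteristic polynomial: p(s) = s^3 + 7s^2 + 15s + 9 = (s + 1)(s + 3)^2.
s = -3 has algebraic multiplicity 2; rank(C + 3I) = 2, so geometric multiplicity = 1.
Geometric multiplicity < algebraic multiplicity, so C is not diagonalizable.

No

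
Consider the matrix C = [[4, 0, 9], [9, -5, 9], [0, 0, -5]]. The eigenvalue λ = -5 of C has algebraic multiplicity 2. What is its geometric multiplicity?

2

C + 5I = [[9, 0, 9], [9, 0, 9], [0, 0, 0]].
This matrix has rank 1, so its null space has dimension 3 − 1 = 2.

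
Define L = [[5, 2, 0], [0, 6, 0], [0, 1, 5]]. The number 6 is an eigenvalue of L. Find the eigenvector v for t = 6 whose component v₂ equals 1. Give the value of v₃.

L − 6I = [[-1, 2, 0], [0, 0, 0], [0, 1, -1]].
Solving (L − 6I)v = 0 gives the eigenspace spanned by (2, 1, 1).
With v₂ = 1, v = (2, 1, 1), so v₃ = 1.

1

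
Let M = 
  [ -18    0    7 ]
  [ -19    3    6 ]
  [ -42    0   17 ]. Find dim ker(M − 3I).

1

M − 3I = [[-21, 0, 7], [-19, 0, 6], [-42, 0, 14]].
This matrix has rank 2, so its null space has dimension 3 − 2 = 1.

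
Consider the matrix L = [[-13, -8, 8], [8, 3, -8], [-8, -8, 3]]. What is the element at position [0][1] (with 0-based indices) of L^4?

Characteristic polynomial: μ^3 + 7μ^2 - 5μ - 75 = (μ - 3)(μ + 5)^2, so the eigenvalues are -5, -5, 3.
μ=3: eigenvector (1, -1, 1).
μ=-5: eigenvector (-1, 1, 0).
μ=-5: eigenvector (2, -1, 1).
P = [[1, -1, 2], [-1, 1, -1], [1, 0, 1]], D = diag(3, -5, -5), P⁻¹ = [[-1, -1, 1], [0, 1, 1], [1, 1, 0]].
L⁴ = P·diag(81, 625, 625)·P⁻¹ = [[1169, 544, -544], [-544, 81, 544], [544, 544, 81]].
The requested entry is 544.

544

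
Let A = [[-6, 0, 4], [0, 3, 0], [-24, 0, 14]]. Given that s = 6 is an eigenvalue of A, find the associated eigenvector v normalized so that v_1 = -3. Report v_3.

A − 6I = [[-12, 0, 4], [0, -3, 0], [-24, 0, 8]].
Solving (A − 6I)v = 0 gives the eigenspace spanned by (-3, 0, -9).
With v_1 = -3, v = (-3, 0, -9), so v_3 = -9.

-9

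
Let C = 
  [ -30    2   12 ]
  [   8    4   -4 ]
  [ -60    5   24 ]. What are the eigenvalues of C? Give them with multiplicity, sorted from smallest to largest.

-6, 2, 2

Characteristic polynomial: p(t) = t^3 + 2t^2 - 20t + 24 = (t - 2)^2(t + 6).
Roots (with multiplicity): -6, 2, 2.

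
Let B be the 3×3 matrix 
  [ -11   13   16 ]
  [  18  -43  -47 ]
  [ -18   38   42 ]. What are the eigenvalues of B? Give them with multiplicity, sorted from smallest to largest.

Characteristic polynomial: p(r) = r^3 + 12r^2 + 45r + 50 = (r + 2)(r + 5)^2.
Roots (with multiplicity): -5, -5, -2.

-5, -5, -2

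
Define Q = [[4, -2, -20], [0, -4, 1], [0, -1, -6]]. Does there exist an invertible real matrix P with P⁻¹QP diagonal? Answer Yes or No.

Characteristic polynomial: p(s) = s^3 + 6s^2 - 15s - 100 = (s - 4)(s + 5)^2.
s = -5 has algebraic multiplicity 2; rank(Q + 5I) = 2, so geometric multiplicity = 1.
Geometric multiplicity < algebraic multiplicity, so Q is not diagonalizable.

No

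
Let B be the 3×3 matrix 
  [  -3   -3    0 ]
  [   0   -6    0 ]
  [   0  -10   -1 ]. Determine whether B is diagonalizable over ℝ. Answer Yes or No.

Characteristic polynomial: p(s) = s^3 + 10s^2 + 27s + 18 = (s + 1)(s + 3)(s + 6).
All 3 eigenvalues are distinct, so B is diagonalizable.

Yes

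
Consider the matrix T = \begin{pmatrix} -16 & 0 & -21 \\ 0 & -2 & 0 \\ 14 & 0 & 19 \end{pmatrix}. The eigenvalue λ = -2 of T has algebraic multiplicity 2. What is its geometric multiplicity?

T + 2I = [[-14, 0, -21], [0, 0, 0], [14, 0, 21]].
This matrix has rank 1, so its null space has dimension 3 − 1 = 2.

2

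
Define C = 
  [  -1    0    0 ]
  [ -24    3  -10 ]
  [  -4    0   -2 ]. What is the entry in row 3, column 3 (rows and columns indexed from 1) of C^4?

Characteristic polynomial: μ^3 - 7μ - 6 = (μ - 3)(μ + 1)(μ + 2), so the eigenvalues are -2, -1, 3.
μ=3: eigenvector (0, 1, 0).
μ=-1: eigenvector (1, -4, -4).
μ=-2: eigenvector (0, 2, 1).
P = [[0, 1, 0], [1, -4, 2], [0, -4, 1]], D = diag(3, -1, -2), P⁻¹ = [[-4, 1, -2], [1, 0, 0], [4, 0, 1]].
C⁴ = P·diag(81, 1, 16)·P⁻¹ = [[1, 0, 0], [-200, 81, -130], [60, 0, 16]].
The requested entry is 16.

16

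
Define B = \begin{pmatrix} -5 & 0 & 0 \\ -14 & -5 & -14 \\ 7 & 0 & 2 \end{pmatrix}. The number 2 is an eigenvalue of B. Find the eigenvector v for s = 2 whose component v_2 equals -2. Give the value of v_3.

B − 2I = [[-7, 0, 0], [-14, -7, -14], [7, 0, 0]].
Solving (B − 2I)v = 0 gives the eigenspace spanned by (0, -2, 1).
With v_2 = -2, v = (0, -2, 1), so v_3 = 1.

1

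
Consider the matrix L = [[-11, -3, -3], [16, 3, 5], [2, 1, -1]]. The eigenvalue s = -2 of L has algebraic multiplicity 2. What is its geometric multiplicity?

L + 2I = [[-9, -3, -3], [16, 5, 5], [2, 1, 1]].
This matrix has rank 2, so its null space has dimension 3 − 2 = 1.

1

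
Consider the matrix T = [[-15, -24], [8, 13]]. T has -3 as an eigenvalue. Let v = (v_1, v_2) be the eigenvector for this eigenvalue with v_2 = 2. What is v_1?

-4

T + 3I = [[-12, -24], [8, 16]].
Solving (T + 3I)v = 0 gives the eigenspace spanned by (-4, 2).
With v_2 = 2, v = (-4, 2), so v_1 = -4.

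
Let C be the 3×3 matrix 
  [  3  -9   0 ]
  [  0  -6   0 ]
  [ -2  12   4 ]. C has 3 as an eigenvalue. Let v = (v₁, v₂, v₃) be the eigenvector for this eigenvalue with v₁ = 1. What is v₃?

C − 3I = [[0, -9, 0], [0, -9, 0], [-2, 12, 1]].
Solving (C − 3I)v = 0 gives the eigenspace spanned by (1, 0, 2).
With v₁ = 1, v = (1, 0, 2), so v₃ = 2.

2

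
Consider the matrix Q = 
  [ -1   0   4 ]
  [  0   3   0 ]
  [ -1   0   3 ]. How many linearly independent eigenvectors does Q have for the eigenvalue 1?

Q − 1I = [[-2, 0, 4], [0, 2, 0], [-1, 0, 2]].
This matrix has rank 2, so its null space has dimension 3 − 2 = 1.

1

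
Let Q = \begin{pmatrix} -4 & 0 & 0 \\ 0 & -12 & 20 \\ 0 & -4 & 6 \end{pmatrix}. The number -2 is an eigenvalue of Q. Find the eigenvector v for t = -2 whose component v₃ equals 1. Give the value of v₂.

2

Q + 2I = [[-2, 0, 0], [0, -10, 20], [0, -4, 8]].
Solving (Q + 2I)v = 0 gives the eigenspace spanned by (0, 2, 1).
With v₃ = 1, v = (0, 2, 1), so v₂ = 2.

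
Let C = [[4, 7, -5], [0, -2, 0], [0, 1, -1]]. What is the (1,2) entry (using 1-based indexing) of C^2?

9

Characteristic polynomial: t^3 - t^2 - 10t - 8 = (t - 4)(t + 1)(t + 2), so the eigenvalues are -2, -1, 4.
t=4: eigenvector (1, 0, 0).
t=-2: eigenvector (-2, 1, -1).
t=-1: eigenvector (1, 0, 1).
P = [[1, -2, 1], [0, 1, 0], [0, -1, 1]], D = diag(4, -2, -1), P⁻¹ = [[1, 1, -1], [0, 1, 0], [0, 1, 1]].
C² = P·diag(16, 4, 1)·P⁻¹ = [[16, 9, -15], [0, 4, 0], [0, -3, 1]].
The requested entry is 9.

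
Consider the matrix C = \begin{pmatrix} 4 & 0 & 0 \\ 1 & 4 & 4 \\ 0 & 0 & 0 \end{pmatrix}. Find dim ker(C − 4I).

C − 4I = [[0, 0, 0], [1, 0, 4], [0, 0, -4]].
This matrix has rank 2, so its null space has dimension 3 − 2 = 1.

1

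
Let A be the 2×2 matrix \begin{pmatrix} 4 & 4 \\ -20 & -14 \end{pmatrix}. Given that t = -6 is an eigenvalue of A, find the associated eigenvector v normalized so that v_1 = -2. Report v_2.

5

A + 6I = [[10, 4], [-20, -8]].
Solving (A + 6I)v = 0 gives the eigenspace spanned by (-2, 5).
With v_1 = -2, v = (-2, 5), so v_2 = 5.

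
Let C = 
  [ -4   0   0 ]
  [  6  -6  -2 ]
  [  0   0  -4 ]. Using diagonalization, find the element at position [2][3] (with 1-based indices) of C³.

Characteristic polynomial: r^3 + 14r^2 + 64r + 96 = (r + 4)^2(r + 6), so the eigenvalues are -6, -4, -4.
r=-6: eigenvector (0, 1, 0).
r=-4: eigenvector (1, 3, 0).
r=-4: eigenvector (1, 2, 1).
P = [[0, 1, 1], [1, 3, 2], [0, 0, 1]], D = diag(-6, -4, -4), P⁻¹ = [[-3, 1, 1], [1, 0, -1], [0, 0, 1]].
C³ = P·diag(-216, -64, -64)·P⁻¹ = [[-64, 0, 0], [456, -216, -152], [0, 0, -64]].
The requested entry is -152.

-152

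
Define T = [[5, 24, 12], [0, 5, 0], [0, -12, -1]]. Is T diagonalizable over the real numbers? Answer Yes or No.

Yes

Characteristic polynomial: p(s) = s^3 - 9s^2 + 15s + 25 = (s - 5)^2(s + 1).
s = 5 has algebraic multiplicity 2; rank(T − 5I) = 1, so geometric multiplicity = 2.
Every eigenvalue has geometric = algebraic multiplicity, so T is diagonalizable.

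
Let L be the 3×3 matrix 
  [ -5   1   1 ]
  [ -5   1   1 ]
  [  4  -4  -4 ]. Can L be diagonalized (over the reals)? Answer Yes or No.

No

Characteristic polynomial: p(s) = s^3 + 8s^2 + 16s = s(s + 4)^2.
s = -4 has algebraic multiplicity 2; rank(L + 4I) = 2, so geometric multiplicity = 1.
Geometric multiplicity < algebraic multiplicity, so L is not diagonalizable.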